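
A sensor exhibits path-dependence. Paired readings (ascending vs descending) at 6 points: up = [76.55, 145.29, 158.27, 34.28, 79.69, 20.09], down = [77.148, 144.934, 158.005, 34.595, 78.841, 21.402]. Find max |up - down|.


|76.55 - 77.148| = 0.5980
|145.29 - 144.934| = 0.3560
|158.27 - 158.005| = 0.2650
|34.28 - 34.595| = 0.3150
|79.69 - 78.841| = 0.8490
|20.09 - 21.402| = 1.3120
hysteresis = max(diffs) = 1.3120

1.3120


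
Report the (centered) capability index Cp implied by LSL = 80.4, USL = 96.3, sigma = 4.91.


Cp = (USL - LSL) / (6 * sigma)
= (96.3 - 80.4) / (6 * 4.91)
= 15.9000 / 29.4600
= 0.5397

0.5397


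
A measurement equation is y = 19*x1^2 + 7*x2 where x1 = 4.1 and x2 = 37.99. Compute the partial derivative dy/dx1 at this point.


y = 19*x1^2 + 7*x2
dy/dx1 = 2*19*x1
Evaluate at x1 = 4.1: c1 = 38 * 4.1
c1 = 155.8000

155.8000


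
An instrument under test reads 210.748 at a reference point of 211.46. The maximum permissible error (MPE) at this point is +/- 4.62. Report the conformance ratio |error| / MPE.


e = indication - reference = 210.748 - 211.46 = -0.7120
|e| = 0.7120
ratio = |e| / MPE = 0.7120 / 4.62
ratio = 0.1541

0.1541


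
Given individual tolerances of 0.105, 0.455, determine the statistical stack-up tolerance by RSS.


RSS = sqrt(0.105^2 + 0.455^2)
= sqrt(0.21805)
= 0.4670

0.4670


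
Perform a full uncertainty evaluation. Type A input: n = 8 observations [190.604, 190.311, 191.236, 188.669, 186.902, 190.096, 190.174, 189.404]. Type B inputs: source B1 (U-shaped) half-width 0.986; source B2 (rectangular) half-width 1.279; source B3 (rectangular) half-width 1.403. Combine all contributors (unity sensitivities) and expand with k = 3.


mean = (190.604 + 190.311 + 191.236 + 188.669 + 186.902 + 190.096 + 190.174 + 189.404) / 8 = 189.6745
s = sqrt(sum((x - mean)^2)/(n-1)) = 1.3578083
u_A = s / sqrt(n) = 1.3578083 / sqrt(8) = 0.48005773
u_B1 = 0.986 / sqrt(2) = 0.69720729
u_B2 = 1.279 / sqrt(3) = 0.73843099
u_B3 = 1.403 / sqrt(3) = 0.81002243
uc = sqrt(0.48005773^2 + 0.69720729^2 + 0.73843099^2 + 0.81002243^2) = 1.384908
U = k * uc = 3 * 1.384908
U = 4.1547

4.1547


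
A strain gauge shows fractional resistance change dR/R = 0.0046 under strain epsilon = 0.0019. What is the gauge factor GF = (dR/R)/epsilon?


GF = (dR/R) / epsilon
= 0.0046 / 0.0019
= 2.4211

2.4211


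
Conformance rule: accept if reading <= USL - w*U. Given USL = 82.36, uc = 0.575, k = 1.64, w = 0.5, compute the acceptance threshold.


U = k * uc = 1.64 * 0.575 = 0.943
guard band g = w * U = 0.5 * 0.943 = 0.4715
AL = USL - g = 82.36 - 0.4715
AL = 81.8885

81.8885


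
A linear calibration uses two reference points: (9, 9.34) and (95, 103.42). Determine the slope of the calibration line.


slope = (y2 - y1) / (x2 - x1)
= (103.42 - 9.34) / (95 - 9)
= 94.0800 / 86
= 1.0940

1.0940


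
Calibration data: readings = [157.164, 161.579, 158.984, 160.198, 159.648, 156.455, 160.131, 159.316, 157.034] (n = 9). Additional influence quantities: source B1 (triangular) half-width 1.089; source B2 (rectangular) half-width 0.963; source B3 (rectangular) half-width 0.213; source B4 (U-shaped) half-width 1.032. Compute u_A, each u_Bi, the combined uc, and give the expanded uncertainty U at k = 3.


mean = (157.164 + 161.579 + 158.984 + 160.198 + 159.648 + 156.455 + 160.131 + 159.316 + 157.034) / 9 = 158.9454444
s = sqrt(sum((x - mean)^2)/(n-1)) = 1.716534
u_A = s / sqrt(n) = 1.716534 / sqrt(9) = 0.572178
u_B1 = 1.089 / sqrt(6) = 0.44458239
u_B2 = 0.963 / sqrt(3) = 0.55598831
u_B3 = 0.213 / sqrt(3) = 0.12297561
u_B4 = 1.032 / sqrt(2) = 0.7297342
uc = sqrt(0.572178^2 + 0.44458239^2 + 0.55598831^2 + 0.12297561^2 + 0.7297342^2) = 1.1754995
U = k * uc = 3 * 1.1754995
U = 3.5265

3.5265


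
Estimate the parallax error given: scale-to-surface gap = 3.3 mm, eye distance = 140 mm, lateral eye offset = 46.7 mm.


error = h * offset / d
= 3.3 * 46.7 / 140
= 1.1008

1.1008


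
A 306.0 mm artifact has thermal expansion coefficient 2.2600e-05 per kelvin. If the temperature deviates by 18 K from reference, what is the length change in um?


dL = L * alpha * dT
= 306.0 * 2.2600e-05 * 18
= 0.1244808 mm
dL_um = 0.1244808 * 1000 = 124.4808 um

124.4808


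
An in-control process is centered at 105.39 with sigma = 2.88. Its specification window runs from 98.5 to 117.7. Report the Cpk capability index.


Cpu = (USL - mean) / (3*sigma) = (117.7 - 105.39) / (3*2.88) = 1.4248
Cpl = (mean - LSL) / (3*sigma) = (105.39 - 98.5) / (3*2.88) = 0.7975
Cpk = min(Cpu, Cpl) = 0.7975

0.7975


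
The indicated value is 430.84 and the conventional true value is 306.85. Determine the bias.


Systematic error = measured - true
= 430.84 - 306.85
= 123.9900

123.9900


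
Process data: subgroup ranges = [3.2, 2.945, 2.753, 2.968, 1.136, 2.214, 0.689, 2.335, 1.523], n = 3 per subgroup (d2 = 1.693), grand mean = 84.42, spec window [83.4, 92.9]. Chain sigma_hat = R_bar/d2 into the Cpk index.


R_bar = (3.2 + 2.945 + 2.753 + 2.968 + 1.136 + 2.214 + 0.689 + 2.335 + 1.523) / 9 = 2.1958889
sigma = R_bar / d2 = 2.1958889 / 1.693 = 1.2970401
Cp = (USL - LSL)/(6*sigma) = (92.9 - 83.4)/(6*1.2970401) = 1.2207
Cpu = (92.9 - 84.42)/(3*1.2970401) = 2.1793
Cpl = (84.42 - 83.4)/(3*1.2970401) = 0.2621
Cpk = min(Cpu, Cpl) = 0.2621

0.2621


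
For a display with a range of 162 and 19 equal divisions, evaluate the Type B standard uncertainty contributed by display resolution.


resolution = range / divisions
resolution = 162 / 19 = 8.5263158
u_res = resolution / (2*sqrt(3))
u_res = 8.5263158 / 3.4641016
u_res = 2.4613

2.4613


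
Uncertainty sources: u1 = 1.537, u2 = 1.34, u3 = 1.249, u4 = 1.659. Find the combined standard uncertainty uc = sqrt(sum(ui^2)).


uc = sqrt(1.537^2 + 1.34^2 + 1.249^2 + 1.659^2)
uc = sqrt(8.470251)
uc = 2.9104

2.9104


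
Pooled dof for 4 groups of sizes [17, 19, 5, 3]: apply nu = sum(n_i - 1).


nu = sum_i (n_i - 1)
nu = ((17 - 1) + (19 - 1) + (5 - 1) + (3 - 1))
nu = 16 + 18 + 4 + 2
nu = 40

40


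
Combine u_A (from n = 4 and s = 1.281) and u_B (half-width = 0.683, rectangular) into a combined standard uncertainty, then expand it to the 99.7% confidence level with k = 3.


u_A = s / sqrt(n) = 1.281 / sqrt(4) = 0.6405
u_B = half_width / sqrt(3) = 0.683 / sqrt(3) = 0.39433023
uc = sqrt(u_A^2 + u_B^2) = sqrt(0.6405^2 + 0.39433023^2) = 0.75215463
U = k * uc = 3 * 0.75215463
U = 2.2565

2.2565


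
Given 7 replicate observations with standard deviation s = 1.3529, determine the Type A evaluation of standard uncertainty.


u_A = s / sqrt(n)
u_A = 1.3529 / sqrt(7)
u_A = 1.3529 / 2.6457513
u_A = 0.5113

0.5113


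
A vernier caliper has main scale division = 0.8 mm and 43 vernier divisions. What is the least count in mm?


LC = MSD / n_div
= 0.8 / 43
= 0.0186

0.0186


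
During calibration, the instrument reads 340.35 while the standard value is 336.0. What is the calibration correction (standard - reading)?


Correction = standard - reading
= 336.0 - 340.35
= -4.3500

-4.3500


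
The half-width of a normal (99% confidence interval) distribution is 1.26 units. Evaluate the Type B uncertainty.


u_B = half_width / 2.576
u_B = 1.26 / 2.576
u_B = 0.4891

0.4891


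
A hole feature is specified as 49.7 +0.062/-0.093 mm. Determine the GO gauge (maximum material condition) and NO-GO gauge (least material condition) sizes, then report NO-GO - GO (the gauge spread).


GO = nominal - lower_tol (smallest hole = maximum material condition)
GO = 49.7 - 0.093 = 49.607
NO-GO = nominal + upper_tol (largest hole = least material condition)
NO-GO = 49.7 + 0.062 = 49.762
spread = NO-GO - GO = 49.762 - 49.607 = 0.1550

0.1550


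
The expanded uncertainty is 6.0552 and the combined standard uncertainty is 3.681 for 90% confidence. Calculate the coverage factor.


k = U / uc
k = 6.0552 / 3.681
k = 1.645

1.645


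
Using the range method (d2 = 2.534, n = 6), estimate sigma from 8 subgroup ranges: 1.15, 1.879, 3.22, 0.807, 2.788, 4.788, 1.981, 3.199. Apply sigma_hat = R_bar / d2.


R_bar = (1.15 + 1.879 + 3.22 + 0.807 + 2.788 + 4.788 + 1.981 + 3.199) / 8
R_bar = 19.812 / 8 = 2.4765
sigma_hat = R_bar / d2 = 2.4765 / 2.534 = 0.9773

0.9773


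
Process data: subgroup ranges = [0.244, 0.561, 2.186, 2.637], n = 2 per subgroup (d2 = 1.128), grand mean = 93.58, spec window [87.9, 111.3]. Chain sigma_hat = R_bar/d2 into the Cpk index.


R_bar = (0.244 + 0.561 + 2.186 + 2.637) / 4 = 1.407
sigma = R_bar / d2 = 1.407 / 1.128 = 1.2473404
Cp = (USL - LSL)/(6*sigma) = (111.3 - 87.9)/(6*1.2473404) = 3.1267
Cpu = (111.3 - 93.58)/(3*1.2473404) = 4.7354
Cpl = (93.58 - 87.9)/(3*1.2473404) = 1.5179
Cpk = min(Cpu, Cpl) = 1.5179

1.5179


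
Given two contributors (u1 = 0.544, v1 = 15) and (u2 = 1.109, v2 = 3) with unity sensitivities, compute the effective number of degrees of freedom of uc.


uc = sqrt(u1^2 + u2^2) = sqrt(0.544^2 + 1.109^2) = 1.2352397
v_eff = uc^4 / (u1^4/v1 + u2^4/v2)
= 1.2352397^4 / (0.544^4/15 + 1.109^4/3)
= 2.3281179 / 0.51004097
v_eff = 4.5646

4.5646


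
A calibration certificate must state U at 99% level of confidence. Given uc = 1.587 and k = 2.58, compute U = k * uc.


U = k * uc
U = 2.58 * 1.587
U = 4.0945

4.0945


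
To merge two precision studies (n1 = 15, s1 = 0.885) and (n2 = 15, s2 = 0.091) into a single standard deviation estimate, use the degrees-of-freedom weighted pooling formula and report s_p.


s_p = sqrt(((n1-1)*s1^2 + (n2-1)*s2^2) / (n1+n2-2))
numerator = (15-1)*0.885^2 + (15-1)*0.091^2 = 10.96515 + 0.115934 = 11.081084
denominator = 15 + 15 - 2 = 28
s_p^2 = 11.081084 / 28 = 0.395753
s_p = sqrt(0.395753) = 0.6291

0.6291


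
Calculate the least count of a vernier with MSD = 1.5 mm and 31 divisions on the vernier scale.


LC = MSD / n_div
= 1.5 / 31
= 0.0484

0.0484


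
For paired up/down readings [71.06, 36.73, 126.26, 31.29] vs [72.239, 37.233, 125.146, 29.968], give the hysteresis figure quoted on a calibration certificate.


|71.06 - 72.239| = 1.1790
|36.73 - 37.233| = 0.5030
|126.26 - 125.146| = 1.1140
|31.29 - 29.968| = 1.3220
hysteresis = max(diffs) = 1.3220

1.3220


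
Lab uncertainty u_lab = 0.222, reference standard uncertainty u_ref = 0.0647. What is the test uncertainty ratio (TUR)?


TUR = u_lab / u_ref
= 0.222 / 0.0647
= 3.4312

3.4312


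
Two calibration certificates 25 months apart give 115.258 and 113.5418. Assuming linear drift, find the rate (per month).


rate = (v2 - v1) / months
= (113.5418 - 115.258) / 25
= -1.7162 / 25
= -0.0686

-0.0686


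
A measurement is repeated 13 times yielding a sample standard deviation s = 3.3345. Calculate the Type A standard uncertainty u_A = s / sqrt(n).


u_A = s / sqrt(n)
u_A = 3.3345 / sqrt(13)
u_A = 3.3345 / 3.6055513
u_A = 0.9248

0.9248


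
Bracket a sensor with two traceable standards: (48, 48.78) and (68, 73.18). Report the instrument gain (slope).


slope = (y2 - y1) / (x2 - x1)
= (73.18 - 48.78) / (68 - 48)
= 24.4000 / 20
= 1.2200

1.2200


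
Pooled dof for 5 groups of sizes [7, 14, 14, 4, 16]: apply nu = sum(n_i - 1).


nu = sum_i (n_i - 1)
nu = ((7 - 1) + (14 - 1) + (14 - 1) + (4 - 1) + (16 - 1))
nu = 6 + 13 + 13 + 3 + 15
nu = 50

50


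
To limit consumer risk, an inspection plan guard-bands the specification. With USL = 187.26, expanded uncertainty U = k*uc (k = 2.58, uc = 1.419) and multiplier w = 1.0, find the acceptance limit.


U = k * uc = 2.58 * 1.419 = 3.66102
guard band g = w * U = 1.0 * 3.66102 = 3.66102
AL = USL - g = 187.26 - 3.66102
AL = 183.5990

183.5990


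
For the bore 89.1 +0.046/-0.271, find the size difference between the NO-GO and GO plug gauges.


GO = nominal - lower_tol (smallest hole = maximum material condition)
GO = 89.1 - 0.271 = 88.829
NO-GO = nominal + upper_tol (largest hole = least material condition)
NO-GO = 89.1 + 0.046 = 89.146
spread = NO-GO - GO = 89.146 - 88.829 = 0.3170

0.3170


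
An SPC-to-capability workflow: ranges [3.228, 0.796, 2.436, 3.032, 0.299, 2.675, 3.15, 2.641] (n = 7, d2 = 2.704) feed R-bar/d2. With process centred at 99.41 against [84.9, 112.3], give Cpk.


R_bar = (3.228 + 0.796 + 2.436 + 3.032 + 0.299 + 2.675 + 3.15 + 2.641) / 8 = 2.282125
sigma = R_bar / d2 = 2.282125 / 2.704 = 0.84398114
Cp = (USL - LSL)/(6*sigma) = (112.3 - 84.9)/(6*0.84398114) = 5.4109
Cpu = (112.3 - 99.41)/(3*0.84398114) = 5.0910
Cpl = (99.41 - 84.9)/(3*0.84398114) = 5.7308
Cpk = min(Cpu, Cpl) = 5.0910

5.0910


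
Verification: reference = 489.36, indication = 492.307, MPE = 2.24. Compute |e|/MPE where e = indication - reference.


e = indication - reference = 492.307 - 489.36 = 2.9470
|e| = 2.9470
ratio = |e| / MPE = 2.9470 / 2.24
ratio = 1.3156

1.3156


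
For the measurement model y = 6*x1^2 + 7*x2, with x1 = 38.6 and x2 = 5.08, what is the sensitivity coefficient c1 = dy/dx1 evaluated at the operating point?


y = 6*x1^2 + 7*x2
dy/dx1 = 2*6*x1
Evaluate at x1 = 38.6: c1 = 12 * 38.6
c1 = 463.2000

463.2000


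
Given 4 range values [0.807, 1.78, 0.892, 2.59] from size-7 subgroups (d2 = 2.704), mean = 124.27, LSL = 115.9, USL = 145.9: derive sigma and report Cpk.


R_bar = (0.807 + 1.78 + 0.892 + 2.59) / 4 = 1.51725
sigma = R_bar / d2 = 1.51725 / 2.704 = 0.56111317
Cp = (USL - LSL)/(6*sigma) = (145.9 - 115.9)/(6*0.56111317) = 8.9109
Cpu = (145.9 - 124.27)/(3*0.56111317) = 12.8495
Cpl = (124.27 - 115.9)/(3*0.56111317) = 4.9723
Cpk = min(Cpu, Cpl) = 4.9723

4.9723


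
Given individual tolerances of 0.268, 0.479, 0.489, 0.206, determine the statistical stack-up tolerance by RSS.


RSS = sqrt(0.268^2 + 0.479^2 + 0.489^2 + 0.206^2)
= sqrt(0.582822)
= 0.7634

0.7634


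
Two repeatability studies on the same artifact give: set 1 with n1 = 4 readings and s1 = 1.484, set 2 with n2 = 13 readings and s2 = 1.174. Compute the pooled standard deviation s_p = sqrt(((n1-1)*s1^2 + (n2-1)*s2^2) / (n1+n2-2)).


s_p = sqrt(((n1-1)*s1^2 + (n2-1)*s2^2) / (n1+n2-2))
numerator = (4-1)*1.484^2 + (13-1)*1.174^2 = 6.606768 + 16.539312 = 23.14608
denominator = 4 + 13 - 2 = 15
s_p^2 = 23.14608 / 15 = 1.543072
s_p = sqrt(1.543072) = 1.2422

1.2422


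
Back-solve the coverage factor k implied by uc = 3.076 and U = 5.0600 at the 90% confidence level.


k = U / uc
k = 5.0600 / 3.076
k = 1.645

1.645


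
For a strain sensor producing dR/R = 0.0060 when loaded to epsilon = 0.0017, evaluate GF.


GF = (dR/R) / epsilon
= 0.0060 / 0.0017
= 3.5294

3.5294


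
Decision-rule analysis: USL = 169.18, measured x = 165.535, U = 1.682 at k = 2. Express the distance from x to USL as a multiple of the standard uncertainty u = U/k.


u = U / k = 1.682 / 2 = 0.841
margin = |USL - x| = |169.18 - 165.535| = 3.645
z = margin / u = 3.645 / 0.841
z = 4.3341

4.3341


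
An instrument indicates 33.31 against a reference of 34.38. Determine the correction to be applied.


Correction = standard - reading
= 34.38 - 33.31
= 1.0700

1.0700


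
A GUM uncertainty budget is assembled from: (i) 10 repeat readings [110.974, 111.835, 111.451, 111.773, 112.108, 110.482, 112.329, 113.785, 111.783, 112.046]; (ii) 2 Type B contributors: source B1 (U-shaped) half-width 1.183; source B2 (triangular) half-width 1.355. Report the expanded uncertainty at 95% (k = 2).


mean = (110.974 + 111.835 + 111.451 + 111.773 + 112.108 + 110.482 + 112.329 + 113.785 + 111.783 + 112.046) / 10 = 111.8566
s = sqrt(sum((x - mean)^2)/(n-1)) = 0.87476056
u_A = s / sqrt(n) = 0.87476056 / sqrt(10) = 0.27662358
u_B1 = 1.183 / sqrt(2) = 0.83650732
u_B2 = 1.355 / sqrt(6) = 0.55317643
uc = sqrt(0.27662358^2 + 0.83650732^2 + 0.55317643^2) = 1.0403217
U = k * uc = 2 * 1.0403217
U = 2.0806

2.0806


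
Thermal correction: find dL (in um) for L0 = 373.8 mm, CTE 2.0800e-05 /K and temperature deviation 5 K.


dL = L * alpha * dT
= 373.8 * 2.0800e-05 * 5
= 0.0388752 mm
dL_um = 0.0388752 * 1000 = 38.8752 um

38.8752


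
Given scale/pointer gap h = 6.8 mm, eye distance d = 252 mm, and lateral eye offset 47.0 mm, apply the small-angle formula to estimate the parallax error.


error = h * offset / d
= 6.8 * 47.0 / 252
= 1.2683

1.2683


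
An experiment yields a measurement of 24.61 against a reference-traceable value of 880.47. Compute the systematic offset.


Systematic error = measured - true
= 24.61 - 880.47
= -855.8600

-855.8600


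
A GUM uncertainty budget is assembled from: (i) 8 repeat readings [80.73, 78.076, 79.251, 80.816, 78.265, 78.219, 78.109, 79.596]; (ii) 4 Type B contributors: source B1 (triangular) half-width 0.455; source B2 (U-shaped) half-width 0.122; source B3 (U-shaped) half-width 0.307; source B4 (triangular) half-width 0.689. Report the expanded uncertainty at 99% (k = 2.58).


mean = (80.73 + 78.076 + 79.251 + 80.816 + 78.265 + 78.219 + 78.109 + 79.596) / 8 = 79.13275
s = sqrt(sum((x - mean)^2)/(n-1)) = 1.1567093
u_A = s / sqrt(n) = 1.1567093 / sqrt(8) = 0.40895849
u_B1 = 0.455 / sqrt(6) = 0.18575297
u_B2 = 0.122 / sqrt(2) = 0.086267027
u_B3 = 0.307 / sqrt(2) = 0.21708178
u_B4 = 0.689 / sqrt(6) = 0.28128307
uc = sqrt(0.40895849^2 + 0.18575297^2 + 0.086267027^2 + 0.21708178^2 + 0.28128307^2) = 0.57916999
U = k * uc = 2.58 * 0.57916999
U = 1.4943

1.4943


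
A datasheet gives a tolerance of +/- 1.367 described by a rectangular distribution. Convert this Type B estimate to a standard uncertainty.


u_B = half_width / sqrt(3)
u_B = 1.367 / 1.7320508
u_B = 0.7892

0.7892


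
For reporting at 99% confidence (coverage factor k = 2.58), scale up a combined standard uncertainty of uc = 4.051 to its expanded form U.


U = k * uc
U = 2.58 * 4.051
U = 10.4516

10.4516


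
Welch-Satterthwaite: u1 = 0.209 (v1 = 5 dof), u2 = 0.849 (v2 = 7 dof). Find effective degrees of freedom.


uc = sqrt(u1^2 + u2^2) = sqrt(0.209^2 + 0.849^2) = 0.87434661
v_eff = uc^4 / (u1^4/v1 + u2^4/v2)
= 0.87434661^4 / (0.209^4/5 + 0.849^4/7)
= 0.58443272 / 0.074603618
v_eff = 7.8338

7.8338


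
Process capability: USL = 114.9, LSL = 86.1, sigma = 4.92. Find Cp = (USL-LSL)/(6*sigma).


Cp = (USL - LSL) / (6 * sigma)
= (114.9 - 86.1) / (6 * 4.92)
= 28.8000 / 29.5200
= 0.9756

0.9756


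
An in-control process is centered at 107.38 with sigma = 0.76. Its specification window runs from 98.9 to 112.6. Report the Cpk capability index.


Cpu = (USL - mean) / (3*sigma) = (112.6 - 107.38) / (3*0.76) = 2.2895
Cpl = (mean - LSL) / (3*sigma) = (107.38 - 98.9) / (3*0.76) = 3.7193
Cpk = min(Cpu, Cpl) = 2.2895

2.2895


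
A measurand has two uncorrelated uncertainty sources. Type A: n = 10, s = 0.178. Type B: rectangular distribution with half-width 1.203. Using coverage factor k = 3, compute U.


u_A = s / sqrt(n) = 0.178 / sqrt(10) = 0.056288542
u_B = half_width / sqrt(3) = 1.203 / sqrt(3) = 0.69455237
uc = sqrt(u_A^2 + u_B^2) = sqrt(0.056288542^2 + 0.69455237^2) = 0.69682953
U = k * uc = 3 * 0.69682953
U = 2.0905

2.0905


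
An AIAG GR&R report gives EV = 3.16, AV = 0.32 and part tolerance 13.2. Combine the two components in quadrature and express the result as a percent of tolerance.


GRR = sqrt(EV^2 + AV^2) = sqrt(3.16^2 + 0.32^2) = 3.1761612
%GRR = GRR / tol * 100 = 3.1761612 / 13.2 * 100
%GRR = 24.0618

24.0618


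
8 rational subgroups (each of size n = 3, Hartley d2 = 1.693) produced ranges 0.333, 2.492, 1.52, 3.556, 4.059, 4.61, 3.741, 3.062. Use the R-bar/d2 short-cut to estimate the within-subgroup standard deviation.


R_bar = (0.333 + 2.492 + 1.52 + 3.556 + 4.059 + 4.61 + 3.741 + 3.062) / 8
R_bar = 23.373 / 8 = 2.921625
sigma_hat = R_bar / d2 = 2.921625 / 1.693 = 1.7257

1.7257


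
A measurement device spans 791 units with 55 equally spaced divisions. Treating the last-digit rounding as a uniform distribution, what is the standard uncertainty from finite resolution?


resolution = range / divisions
resolution = 791 / 55 = 14.381818
u_res = resolution / (2*sqrt(3))
u_res = 14.381818 / 3.4641016
u_res = 4.1517

4.1517


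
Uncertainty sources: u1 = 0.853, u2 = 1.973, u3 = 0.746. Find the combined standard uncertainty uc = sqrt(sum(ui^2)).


uc = sqrt(0.853^2 + 1.973^2 + 0.746^2)
uc = sqrt(5.176854)
uc = 2.2753

2.2753


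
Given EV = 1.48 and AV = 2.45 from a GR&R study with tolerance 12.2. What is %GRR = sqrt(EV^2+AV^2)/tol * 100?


GRR = sqrt(EV^2 + AV^2) = sqrt(1.48^2 + 2.45^2) = 2.8623242
%GRR = GRR / tol * 100 = 2.8623242 / 12.2 * 100
%GRR = 23.4617

23.4617


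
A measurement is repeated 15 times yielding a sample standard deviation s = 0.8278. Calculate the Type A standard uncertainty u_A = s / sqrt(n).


u_A = s / sqrt(n)
u_A = 0.8278 / sqrt(15)
u_A = 0.8278 / 3.8729833
u_A = 0.2137

0.2137


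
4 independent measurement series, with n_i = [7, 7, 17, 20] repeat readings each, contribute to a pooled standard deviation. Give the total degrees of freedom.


nu = sum_i (n_i - 1)
nu = ((7 - 1) + (7 - 1) + (17 - 1) + (20 - 1))
nu = 6 + 6 + 16 + 19
nu = 47

47


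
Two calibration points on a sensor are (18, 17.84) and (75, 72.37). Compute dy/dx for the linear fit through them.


slope = (y2 - y1) / (x2 - x1)
= (72.37 - 17.84) / (75 - 18)
= 54.5300 / 57
= 0.9567

0.9567


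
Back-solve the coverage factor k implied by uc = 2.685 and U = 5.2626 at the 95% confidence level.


k = U / uc
k = 5.2626 / 2.685
k = 1.96

1.96


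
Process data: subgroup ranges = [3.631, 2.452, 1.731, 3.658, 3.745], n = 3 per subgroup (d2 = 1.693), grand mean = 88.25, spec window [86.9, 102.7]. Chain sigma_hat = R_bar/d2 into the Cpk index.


R_bar = (3.631 + 2.452 + 1.731 + 3.658 + 3.745) / 5 = 3.0434
sigma = R_bar / d2 = 3.0434 / 1.693 = 1.7976373
Cp = (USL - LSL)/(6*sigma) = (102.7 - 86.9)/(6*1.7976373) = 1.4649
Cpu = (102.7 - 88.25)/(3*1.7976373) = 2.6794
Cpl = (88.25 - 86.9)/(3*1.7976373) = 0.2503
Cpk = min(Cpu, Cpl) = 0.2503

0.2503


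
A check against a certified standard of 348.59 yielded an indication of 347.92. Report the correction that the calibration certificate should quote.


Correction = standard - reading
= 348.59 - 347.92
= 0.6700

0.6700


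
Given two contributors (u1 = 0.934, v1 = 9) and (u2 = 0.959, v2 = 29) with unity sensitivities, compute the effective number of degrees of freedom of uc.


uc = sqrt(u1^2 + u2^2) = sqrt(0.934^2 + 0.959^2) = 1.3386699
v_eff = uc^4 / (u1^4/v1 + u2^4/v2)
= 1.3386699^4 / (0.934^4/9 + 0.959^4/29)
= 3.211397 / 0.11372208
v_eff = 28.2390

28.2390


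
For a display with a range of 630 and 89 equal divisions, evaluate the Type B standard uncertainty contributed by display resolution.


resolution = range / divisions
resolution = 630 / 89 = 7.0786517
u_res = resolution / (2*sqrt(3))
u_res = 7.0786517 / 3.4641016
u_res = 2.0434

2.0434


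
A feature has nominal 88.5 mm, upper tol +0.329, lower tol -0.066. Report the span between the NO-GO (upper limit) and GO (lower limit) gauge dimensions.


GO = nominal - lower_tol (smallest hole = maximum material condition)
GO = 88.5 - 0.066 = 88.434
NO-GO = nominal + upper_tol (largest hole = least material condition)
NO-GO = 88.5 + 0.329 = 88.829
spread = NO-GO - GO = 88.829 - 88.434 = 0.3950

0.3950


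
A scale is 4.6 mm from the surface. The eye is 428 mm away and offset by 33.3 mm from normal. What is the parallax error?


error = h * offset / d
= 4.6 * 33.3 / 428
= 0.3579

0.3579


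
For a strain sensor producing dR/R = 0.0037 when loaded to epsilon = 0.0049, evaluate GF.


GF = (dR/R) / epsilon
= 0.0037 / 0.0049
= 0.7551

0.7551


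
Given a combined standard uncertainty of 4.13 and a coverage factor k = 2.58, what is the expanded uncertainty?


U = k * uc
U = 2.58 * 4.13
U = 10.6554

10.6554


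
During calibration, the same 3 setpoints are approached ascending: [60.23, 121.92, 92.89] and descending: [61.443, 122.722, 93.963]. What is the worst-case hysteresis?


|60.23 - 61.443| = 1.2130
|121.92 - 122.722| = 0.8020
|92.89 - 93.963| = 1.0730
hysteresis = max(diffs) = 1.2130

1.2130


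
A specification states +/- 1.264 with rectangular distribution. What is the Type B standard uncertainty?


u_B = half_width / sqrt(3)
u_B = 1.264 / 1.7320508
u_B = 0.7298

0.7298


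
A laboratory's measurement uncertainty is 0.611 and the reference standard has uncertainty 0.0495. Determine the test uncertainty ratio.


TUR = u_lab / u_ref
= 0.611 / 0.0495
= 12.3434

12.3434


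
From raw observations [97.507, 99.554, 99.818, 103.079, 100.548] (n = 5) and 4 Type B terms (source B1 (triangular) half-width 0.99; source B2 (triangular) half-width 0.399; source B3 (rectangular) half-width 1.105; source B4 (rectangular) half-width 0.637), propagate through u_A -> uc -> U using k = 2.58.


mean = (97.507 + 99.554 + 99.818 + 103.079 + 100.548) / 5 = 100.1012
s = sqrt(sum((x - mean)^2)/(n-1)) = 2.0109964
u_A = s / sqrt(n) = 2.0109964 / sqrt(5) = 0.89934493
u_B1 = 0.99 / sqrt(6) = 0.40416581
u_B2 = 0.399 / sqrt(6) = 0.16289107
u_B3 = 1.105 / sqrt(3) = 0.63797205
u_B4 = 0.637 / sqrt(3) = 0.36777212
uc = sqrt(0.89934493^2 + 0.40416581^2 + 0.16289107^2 + 0.63797205^2 + 0.36777212^2) = 1.2413579
U = k * uc = 2.58 * 1.2413579
U = 3.2027

3.2027


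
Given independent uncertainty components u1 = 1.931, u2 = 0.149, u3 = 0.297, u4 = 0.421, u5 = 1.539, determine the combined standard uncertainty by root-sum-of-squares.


uc = sqrt(1.931^2 + 0.149^2 + 0.297^2 + 0.421^2 + 1.539^2)
uc = sqrt(6.384933)
uc = 2.5268

2.5268


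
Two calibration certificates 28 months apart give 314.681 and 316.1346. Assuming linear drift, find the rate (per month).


rate = (v2 - v1) / months
= (316.1346 - 314.681) / 28
= 1.4536 / 28
= 0.0519

0.0519


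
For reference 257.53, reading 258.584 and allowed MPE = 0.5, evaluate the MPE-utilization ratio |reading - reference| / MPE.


e = indication - reference = 258.584 - 257.53 = 1.0540
|e| = 1.0540
ratio = |e| / MPE = 1.0540 / 0.5
ratio = 2.1080

2.1080


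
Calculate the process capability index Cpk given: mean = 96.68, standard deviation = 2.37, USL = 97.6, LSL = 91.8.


Cpu = (USL - mean) / (3*sigma) = (97.6 - 96.68) / (3*2.37) = 0.1294
Cpl = (mean - LSL) / (3*sigma) = (96.68 - 91.8) / (3*2.37) = 0.6864
Cpk = min(Cpu, Cpl) = 0.1294

0.1294


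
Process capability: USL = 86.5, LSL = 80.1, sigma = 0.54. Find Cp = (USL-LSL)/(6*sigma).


Cp = (USL - LSL) / (6 * sigma)
= (86.5 - 80.1) / (6 * 0.54)
= 6.4000 / 3.2400
= 1.9753

1.9753


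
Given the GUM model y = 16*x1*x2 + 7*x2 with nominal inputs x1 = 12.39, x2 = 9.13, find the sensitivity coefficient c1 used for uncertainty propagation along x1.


y = 16*x1*x2 + 7*x2
dy/dx1 = 16*x2
Evaluate at x2 = 9.13: c1 = 16 * 9.13
c1 = 146.0800

146.0800


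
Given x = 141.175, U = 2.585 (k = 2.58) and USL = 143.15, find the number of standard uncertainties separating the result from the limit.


u = U / k = 2.585 / 2.58 = 1.001938
margin = |USL - x| = |143.15 - 141.175| = 1.975
z = margin / u = 1.975 / 1.001938
z = 1.9712

1.9712


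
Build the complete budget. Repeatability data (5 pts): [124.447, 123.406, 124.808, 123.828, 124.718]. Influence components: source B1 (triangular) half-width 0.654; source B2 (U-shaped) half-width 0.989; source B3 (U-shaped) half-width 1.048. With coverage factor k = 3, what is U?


mean = (124.447 + 123.406 + 124.808 + 123.828 + 124.718) / 5 = 124.2414
s = sqrt(sum((x - mean)^2)/(n-1)) = 0.60399652
u_A = s / sqrt(n) = 0.60399652 / sqrt(5) = 0.27011546
u_B1 = 0.654 / sqrt(6) = 0.26699438
u_B2 = 0.989 / sqrt(2) = 0.69932861
u_B3 = 1.048 / sqrt(2) = 0.74104791
uc = sqrt(0.27011546^2 + 0.26699438^2 + 0.69932861^2 + 0.74104791^2) = 1.0874102
U = k * uc = 3 * 1.0874102
U = 3.2622

3.2622


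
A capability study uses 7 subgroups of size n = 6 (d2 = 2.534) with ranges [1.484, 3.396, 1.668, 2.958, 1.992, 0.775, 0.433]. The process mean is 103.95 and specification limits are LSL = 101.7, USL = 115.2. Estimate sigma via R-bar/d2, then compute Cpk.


R_bar = (1.484 + 3.396 + 1.668 + 2.958 + 1.992 + 0.775 + 0.433) / 7 = 1.8151429
sigma = R_bar / d2 = 1.8151429 / 2.534 = 0.71631527
Cp = (USL - LSL)/(6*sigma) = (115.2 - 101.7)/(6*0.71631527) = 3.1411
Cpu = (115.2 - 103.95)/(3*0.71631527) = 5.2351
Cpl = (103.95 - 101.7)/(3*0.71631527) = 1.0470
Cpk = min(Cpu, Cpl) = 1.0470

1.0470


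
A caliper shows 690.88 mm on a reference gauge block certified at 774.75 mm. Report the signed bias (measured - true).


Systematic error = measured - true
= 690.88 - 774.75
= -83.8700

-83.8700


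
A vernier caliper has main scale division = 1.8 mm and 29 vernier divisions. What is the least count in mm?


LC = MSD / n_div
= 1.8 / 29
= 0.0621

0.0621


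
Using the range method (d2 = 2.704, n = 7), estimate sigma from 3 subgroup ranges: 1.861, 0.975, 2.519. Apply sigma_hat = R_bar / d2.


R_bar = (1.861 + 0.975 + 2.519) / 3
R_bar = 5.355 / 3 = 1.785
sigma_hat = R_bar / d2 = 1.785 / 2.704 = 0.6601

0.6601


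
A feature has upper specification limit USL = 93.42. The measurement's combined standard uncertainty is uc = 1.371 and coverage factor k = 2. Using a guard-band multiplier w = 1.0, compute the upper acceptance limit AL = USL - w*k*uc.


U = k * uc = 2 * 1.371 = 2.742
guard band g = w * U = 1.0 * 2.742 = 2.742
AL = USL - g = 93.42 - 2.742
AL = 90.6780

90.6780


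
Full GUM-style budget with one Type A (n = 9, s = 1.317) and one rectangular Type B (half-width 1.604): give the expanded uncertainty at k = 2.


u_A = s / sqrt(n) = 1.317 / sqrt(9) = 0.439
u_B = half_width / sqrt(3) = 1.604 / sqrt(3) = 0.92606983
uc = sqrt(u_A^2 + u_B^2) = sqrt(0.439^2 + 0.92606983^2) = 1.0248543
U = k * uc = 2 * 1.0248543
U = 2.0497

2.0497


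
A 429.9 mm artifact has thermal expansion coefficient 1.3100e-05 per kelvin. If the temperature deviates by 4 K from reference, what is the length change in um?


dL = L * alpha * dT
= 429.9 * 1.3100e-05 * 4
= 0.0225268 mm
dL_um = 0.0225268 * 1000 = 22.5268 um

22.5268


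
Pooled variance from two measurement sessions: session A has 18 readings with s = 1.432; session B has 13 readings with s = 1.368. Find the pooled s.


s_p = sqrt(((n1-1)*s1^2 + (n2-1)*s2^2) / (n1+n2-2))
numerator = (18-1)*1.432^2 + (13-1)*1.368^2 = 34.860608 + 22.457088 = 57.317696
denominator = 18 + 13 - 2 = 29
s_p^2 = 57.317696 / 29 = 1.9764723
s_p = sqrt(1.9764723) = 1.4059

1.4059


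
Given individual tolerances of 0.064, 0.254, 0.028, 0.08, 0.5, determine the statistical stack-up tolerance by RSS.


RSS = sqrt(0.064^2 + 0.254^2 + 0.028^2 + 0.08^2 + 0.5^2)
= sqrt(0.325796)
= 0.5708

0.5708


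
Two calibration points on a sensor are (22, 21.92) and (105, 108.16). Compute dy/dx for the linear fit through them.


slope = (y2 - y1) / (x2 - x1)
= (108.16 - 21.92) / (105 - 22)
= 86.2400 / 83
= 1.0390

1.0390


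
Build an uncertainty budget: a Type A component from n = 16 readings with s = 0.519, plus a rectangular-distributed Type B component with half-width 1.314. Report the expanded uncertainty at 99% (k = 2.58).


u_A = s / sqrt(n) = 0.519 / sqrt(16) = 0.12975
u_B = half_width / sqrt(3) = 1.314 / sqrt(3) = 0.75863825
uc = sqrt(u_A^2 + u_B^2) = sqrt(0.12975^2 + 0.75863825^2) = 0.76965386
U = k * uc = 2.58 * 0.76965386
U = 1.9857

1.9857


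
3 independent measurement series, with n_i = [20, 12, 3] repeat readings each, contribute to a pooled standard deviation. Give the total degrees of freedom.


nu = sum_i (n_i - 1)
nu = ((20 - 1) + (12 - 1) + (3 - 1))
nu = 19 + 11 + 2
nu = 32

32


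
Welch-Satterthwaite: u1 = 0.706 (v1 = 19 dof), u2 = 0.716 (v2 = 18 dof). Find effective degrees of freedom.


uc = sqrt(u1^2 + u2^2) = sqrt(0.706^2 + 0.716^2) = 1.0055307
v_eff = uc^4 / (u1^4/v1 + u2^4/v2)
= 1.0055307^4 / (0.706^4/19 + 0.716^4/18)
= 1.022307 / 0.027676606
v_eff = 36.9376

36.9376


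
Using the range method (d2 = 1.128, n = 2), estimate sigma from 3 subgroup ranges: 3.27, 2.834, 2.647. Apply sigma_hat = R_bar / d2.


R_bar = (3.27 + 2.834 + 2.647) / 3
R_bar = 8.751 / 3 = 2.917
sigma_hat = R_bar / d2 = 2.917 / 1.128 = 2.5860

2.5860


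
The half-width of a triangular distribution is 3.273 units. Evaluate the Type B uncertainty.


u_B = half_width / sqrt(6)
u_B = 3.273 / 2.4494897
u_B = 1.3362

1.3362


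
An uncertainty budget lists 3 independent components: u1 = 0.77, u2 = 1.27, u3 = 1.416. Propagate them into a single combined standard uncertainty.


uc = sqrt(0.77^2 + 1.27^2 + 1.416^2)
uc = sqrt(4.210856)
uc = 2.0520

2.0520


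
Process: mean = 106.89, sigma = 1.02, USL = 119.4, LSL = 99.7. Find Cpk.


Cpu = (USL - mean) / (3*sigma) = (119.4 - 106.89) / (3*1.02) = 4.0882
Cpl = (mean - LSL) / (3*sigma) = (106.89 - 99.7) / (3*1.02) = 2.3497
Cpk = min(Cpu, Cpl) = 2.3497

2.3497


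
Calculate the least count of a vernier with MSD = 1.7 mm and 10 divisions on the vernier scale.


LC = MSD / n_div
= 1.7 / 10
= 0.1700

0.1700


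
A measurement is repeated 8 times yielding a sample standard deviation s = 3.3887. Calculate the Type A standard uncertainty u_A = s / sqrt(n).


u_A = s / sqrt(n)
u_A = 3.3887 / sqrt(8)
u_A = 3.3887 / 2.8284271
u_A = 1.1981

1.1981


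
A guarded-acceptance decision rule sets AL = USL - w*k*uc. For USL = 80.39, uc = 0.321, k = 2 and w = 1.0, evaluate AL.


U = k * uc = 2 * 0.321 = 0.642
guard band g = w * U = 1.0 * 0.642 = 0.642
AL = USL - g = 80.39 - 0.642
AL = 79.7480

79.7480


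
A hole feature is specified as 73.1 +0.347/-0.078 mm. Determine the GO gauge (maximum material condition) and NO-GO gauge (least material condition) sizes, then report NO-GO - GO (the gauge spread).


GO = nominal - lower_tol (smallest hole = maximum material condition)
GO = 73.1 - 0.078 = 73.022
NO-GO = nominal + upper_tol (largest hole = least material condition)
NO-GO = 73.1 + 0.347 = 73.447
spread = NO-GO - GO = 73.447 - 73.022 = 0.4250

0.4250


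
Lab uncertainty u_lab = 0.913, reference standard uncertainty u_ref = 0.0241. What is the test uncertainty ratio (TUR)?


TUR = u_lab / u_ref
= 0.913 / 0.0241
= 37.8838

37.8838


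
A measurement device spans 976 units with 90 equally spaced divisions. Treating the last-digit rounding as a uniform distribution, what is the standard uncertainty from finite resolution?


resolution = range / divisions
resolution = 976 / 90 = 10.844444
u_res = resolution / (2*sqrt(3))
u_res = 10.844444 / 3.4641016
u_res = 3.1305

3.1305


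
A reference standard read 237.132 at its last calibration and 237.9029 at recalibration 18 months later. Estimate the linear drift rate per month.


rate = (v2 - v1) / months
= (237.9029 - 237.132) / 18
= 0.7709 / 18
= 0.0428

0.0428


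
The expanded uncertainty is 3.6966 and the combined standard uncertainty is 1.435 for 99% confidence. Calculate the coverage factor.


k = U / uc
k = 3.6966 / 1.435
k = 2.576

2.576


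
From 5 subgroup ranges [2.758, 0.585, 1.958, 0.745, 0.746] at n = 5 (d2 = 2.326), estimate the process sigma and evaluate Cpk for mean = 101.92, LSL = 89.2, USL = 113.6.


R_bar = (2.758 + 0.585 + 1.958 + 0.745 + 0.746) / 5 = 1.3584
sigma = R_bar / d2 = 1.3584 / 2.326 = 0.58400688
Cp = (USL - LSL)/(6*sigma) = (113.6 - 89.2)/(6*0.58400688) = 6.9634
Cpu = (113.6 - 101.92)/(3*0.58400688) = 6.6666
Cpl = (101.92 - 89.2)/(3*0.58400688) = 7.2602
Cpk = min(Cpu, Cpl) = 6.6666

6.6666


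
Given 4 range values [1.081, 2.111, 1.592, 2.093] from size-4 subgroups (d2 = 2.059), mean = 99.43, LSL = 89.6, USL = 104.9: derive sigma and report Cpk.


R_bar = (1.081 + 2.111 + 1.592 + 2.093) / 4 = 1.71925
sigma = R_bar / d2 = 1.71925 / 2.059 = 0.83499271
Cp = (USL - LSL)/(6*sigma) = (104.9 - 89.6)/(6*0.83499271) = 3.0539
Cpu = (104.9 - 99.43)/(3*0.83499271) = 2.1837
Cpl = (99.43 - 89.6)/(3*0.83499271) = 3.9242
Cpk = min(Cpu, Cpl) = 2.1837

2.1837


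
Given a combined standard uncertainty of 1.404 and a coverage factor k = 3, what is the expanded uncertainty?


U = k * uc
U = 3 * 1.404
U = 4.2120

4.2120


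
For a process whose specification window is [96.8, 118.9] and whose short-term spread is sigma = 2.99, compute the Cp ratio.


Cp = (USL - LSL) / (6 * sigma)
= (118.9 - 96.8) / (6 * 2.99)
= 22.1000 / 17.9400
= 1.2319

1.2319


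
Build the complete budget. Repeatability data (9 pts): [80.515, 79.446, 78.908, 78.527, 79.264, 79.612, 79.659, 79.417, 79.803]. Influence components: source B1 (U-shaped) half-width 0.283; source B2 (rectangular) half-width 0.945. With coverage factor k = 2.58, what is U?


mean = (80.515 + 79.446 + 78.908 + 78.527 + 79.264 + 79.612 + 79.659 + 79.417 + 79.803) / 9 = 79.46122222
s = sqrt(sum((x - mean)^2)/(n-1)) = 0.5600245
u_A = s / sqrt(n) = 0.5600245 / sqrt(9) = 0.18667483
u_B1 = 0.283 / sqrt(2) = 0.20011122
u_B2 = 0.945 / sqrt(3) = 0.545596
uc = sqrt(0.18667483^2 + 0.20011122^2 + 0.545596^2) = 0.61038266
U = k * uc = 2.58 * 0.61038266
U = 1.5748

1.5748


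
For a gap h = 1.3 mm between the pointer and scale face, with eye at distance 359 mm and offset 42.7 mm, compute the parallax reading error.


error = h * offset / d
= 1.3 * 42.7 / 359
= 0.1546

0.1546


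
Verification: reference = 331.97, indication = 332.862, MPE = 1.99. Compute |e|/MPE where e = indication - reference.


e = indication - reference = 332.862 - 331.97 = 0.8920
|e| = 0.8920
ratio = |e| / MPE = 0.8920 / 1.99
ratio = 0.4482

0.4482


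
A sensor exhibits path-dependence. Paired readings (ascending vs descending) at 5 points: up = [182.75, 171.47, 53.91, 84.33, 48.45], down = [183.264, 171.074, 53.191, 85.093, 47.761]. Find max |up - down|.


|182.75 - 183.264| = 0.5140
|171.47 - 171.074| = 0.3960
|53.91 - 53.191| = 0.7190
|84.33 - 85.093| = 0.7630
|48.45 - 47.761| = 0.6890
hysteresis = max(diffs) = 0.7630

0.7630


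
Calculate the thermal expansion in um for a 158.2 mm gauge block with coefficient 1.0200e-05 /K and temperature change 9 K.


dL = L * alpha * dT
= 158.2 * 1.0200e-05 * 9
= 0.0145228 mm
dL_um = 0.0145228 * 1000 = 14.5228 um

14.5228


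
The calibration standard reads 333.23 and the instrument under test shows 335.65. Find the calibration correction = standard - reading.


Correction = standard - reading
= 333.23 - 335.65
= -2.4200

-2.4200


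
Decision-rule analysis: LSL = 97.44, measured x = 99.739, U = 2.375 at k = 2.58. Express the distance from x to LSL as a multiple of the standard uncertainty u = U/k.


u = U / k = 2.375 / 2.58 = 0.92054264
margin = |LSL - x| = |97.44 - 99.739| = 2.299
z = margin / u = 2.299 / 0.92054264
z = 2.4974

2.4974


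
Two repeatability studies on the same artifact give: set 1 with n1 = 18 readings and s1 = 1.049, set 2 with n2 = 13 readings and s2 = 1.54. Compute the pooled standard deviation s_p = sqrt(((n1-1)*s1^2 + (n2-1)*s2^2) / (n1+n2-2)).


s_p = sqrt(((n1-1)*s1^2 + (n2-1)*s2^2) / (n1+n2-2))
numerator = (18-1)*1.049^2 + (13-1)*1.54^2 = 18.706817 + 28.4592 = 47.166017
denominator = 18 + 13 - 2 = 29
s_p^2 = 47.166017 / 29 = 1.6264144
s_p = sqrt(1.6264144) = 1.2753

1.2753


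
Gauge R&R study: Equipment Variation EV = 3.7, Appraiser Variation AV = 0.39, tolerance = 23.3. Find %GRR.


GRR = sqrt(EV^2 + AV^2) = sqrt(3.7^2 + 0.39^2) = 3.7204973
%GRR = GRR / tol * 100 = 3.7204973 / 23.3 * 100
%GRR = 15.9678

15.9678


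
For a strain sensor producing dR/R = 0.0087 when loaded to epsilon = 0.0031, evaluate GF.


GF = (dR/R) / epsilon
= 0.0087 / 0.0031
= 2.8065

2.8065


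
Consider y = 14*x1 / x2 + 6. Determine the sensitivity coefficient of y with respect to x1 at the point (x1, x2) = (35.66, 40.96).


y = 14*x1 / x2 + 6
dy/dx1 = 14/x2
Evaluate at x2 = 40.96: c1 = 14 / 40.96
c1 = 0.3418

0.3418


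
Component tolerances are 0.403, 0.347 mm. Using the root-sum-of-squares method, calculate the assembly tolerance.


RSS = sqrt(0.403^2 + 0.347^2)
= sqrt(0.282818)
= 0.5318

0.5318


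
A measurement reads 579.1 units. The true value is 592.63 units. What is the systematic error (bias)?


Systematic error = measured - true
= 579.1 - 592.63
= -13.5300

-13.5300
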